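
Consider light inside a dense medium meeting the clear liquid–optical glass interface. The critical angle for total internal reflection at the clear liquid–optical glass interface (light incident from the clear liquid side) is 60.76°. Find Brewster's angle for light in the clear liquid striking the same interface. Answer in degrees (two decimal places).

θ_B ≈ 41.11°

n₂/n₁ = sin θ_c = sin 60.76° = 0.8726.
tan θ_B equals the same ratio, so θ_B = arctan(0.8726) = 41.11°.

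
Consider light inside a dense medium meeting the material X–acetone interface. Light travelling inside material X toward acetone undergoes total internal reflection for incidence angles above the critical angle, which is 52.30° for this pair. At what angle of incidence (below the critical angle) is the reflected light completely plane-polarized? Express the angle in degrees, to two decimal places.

θ_B ≈ 38.35°

n₂/n₁ = sin θ_c = sin 52.30° = 0.7912.
tan θ_B equals the same ratio, so θ_B = arctan(0.7912) = 38.35°.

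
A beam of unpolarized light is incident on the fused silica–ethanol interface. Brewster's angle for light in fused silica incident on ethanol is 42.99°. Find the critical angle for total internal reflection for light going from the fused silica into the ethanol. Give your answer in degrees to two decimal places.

θ_c ≈ 68.78°

From Brewster, n₂/n₁ = tan θ_B = tan 42.99° = 0.9322.
Then sin θ_c = n₂/n₁ = 0.9322, so θ_c = arcsin 0.9322 = 68.78°.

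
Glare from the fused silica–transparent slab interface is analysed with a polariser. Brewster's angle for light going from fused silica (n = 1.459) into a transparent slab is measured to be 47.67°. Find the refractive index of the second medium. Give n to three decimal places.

n ≈ 1.602

Brewster's law: tan θ_B = n₂/n₁ (light incident in fused silica, refracted into a transparent slab).
n₂ = n₁ tan θ_B = 1.459 × tan 47.67° = 1.602.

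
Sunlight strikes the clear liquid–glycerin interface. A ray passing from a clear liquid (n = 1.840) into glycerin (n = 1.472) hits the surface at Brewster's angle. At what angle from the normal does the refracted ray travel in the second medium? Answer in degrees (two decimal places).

tan θ_B = n₂/n₁ = 1.472/1.840 = 0.8000, so θ_B = 38.66°.
The refracted ray is perpendicular to the reflected ray, so θ_t = 90° − θ_B = 51.34°.

θ_t ≈ 51.34°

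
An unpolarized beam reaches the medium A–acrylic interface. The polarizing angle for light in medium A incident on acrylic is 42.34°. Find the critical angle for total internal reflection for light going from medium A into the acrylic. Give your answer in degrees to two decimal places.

θ_c ≈ 65.67°

tan θ_B = n₂/n₁ = tan 42.34° = 0.9112.
Total internal reflection: sin θ_c = n₂/n₁ = 0.9112.
θ_c = arcsin(0.9112) = 65.67°.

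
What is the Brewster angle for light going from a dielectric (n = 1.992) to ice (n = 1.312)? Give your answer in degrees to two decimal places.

Brewster's condition: tan θ_B = n₂/n₁ = 1.312/1.992 = 0.6586. Taking the arctangent, θ_B = 33.37°.

θ_B ≈ 33.37°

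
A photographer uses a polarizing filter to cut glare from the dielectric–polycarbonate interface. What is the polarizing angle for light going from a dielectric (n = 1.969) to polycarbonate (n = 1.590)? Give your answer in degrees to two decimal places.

θ_B ≈ 38.92°

The reflected p-component vanishes when tan θ_B = n₂/n₁.
tan θ_B = n₂/n₁ = 1.590/1.969 = 0.8075.
θ_B = arctan(0.8075) = 38.92°.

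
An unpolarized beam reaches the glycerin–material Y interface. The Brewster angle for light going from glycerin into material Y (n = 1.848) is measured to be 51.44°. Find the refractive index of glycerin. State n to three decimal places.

n ≈ 1.473

Brewster's law: tan θ_B = n₂/n₁ (light incident in glycerin, refracted into material Y).
n₁ = n₂ / tan θ_B = 1.848 / tan 51.44° = 1.473.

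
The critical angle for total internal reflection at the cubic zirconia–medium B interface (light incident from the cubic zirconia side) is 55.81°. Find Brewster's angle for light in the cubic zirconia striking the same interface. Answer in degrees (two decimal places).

n₂/n₁ = sin θ_c = sin 55.81° = 0.8272.
tan θ_B equals the same ratio, so θ_B = arctan(0.8272) = 39.60°.

θ_B ≈ 39.60°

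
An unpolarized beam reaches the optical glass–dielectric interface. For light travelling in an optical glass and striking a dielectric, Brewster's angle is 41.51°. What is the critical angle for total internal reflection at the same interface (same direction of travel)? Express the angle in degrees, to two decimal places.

θ_c ≈ 62.26°

From Brewster, n₂/n₁ = tan θ_B = tan 41.51° = 0.8850.
Then sin θ_c = n₂/n₁ = 0.8850, so θ_c = arcsin 0.8850 = 62.26°.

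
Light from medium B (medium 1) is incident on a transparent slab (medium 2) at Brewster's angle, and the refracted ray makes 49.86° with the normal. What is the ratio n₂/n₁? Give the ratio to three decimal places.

n₂/n₁ ≈ 0.843

θ_B + θ_t = 90°, so θ_B = 90° − 49.86° = 40.14°.
Then n₂/n₁ = tan θ_B = tan 40.14° = 0.843.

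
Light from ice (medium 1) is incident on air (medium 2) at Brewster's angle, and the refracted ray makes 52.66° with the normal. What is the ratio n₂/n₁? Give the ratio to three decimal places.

n₂/n₁ ≈ 0.763

At Brewster incidence θ_B = 90° − θ_t = 90° − 52.66° = 37.34°.
tan θ_B = n₂/n₁, so n₂/n₁ = tan 37.34° = 0.763.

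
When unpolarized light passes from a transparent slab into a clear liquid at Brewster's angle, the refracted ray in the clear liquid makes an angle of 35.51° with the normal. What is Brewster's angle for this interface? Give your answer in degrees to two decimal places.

θ_B ≈ 54.49°

At Brewster's angle the reflected and refracted rays are perpendicular, so θ_B + θ_t = 90°.
θ_B = 90° − 35.51° = 54.49°.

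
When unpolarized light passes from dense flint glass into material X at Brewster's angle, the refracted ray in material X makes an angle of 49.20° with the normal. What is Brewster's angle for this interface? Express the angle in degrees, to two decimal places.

θ_B ≈ 40.80°

At Brewster's angle the reflected and refracted rays are perpendicular, so θ_B + θ_t = 90°.
θ_B = 90° − 49.20° = 40.80°.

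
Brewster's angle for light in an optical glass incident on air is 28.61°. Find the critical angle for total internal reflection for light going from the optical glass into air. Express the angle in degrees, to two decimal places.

tan θ_B = n₂/n₁ = tan 28.61° = 0.5454.
Total internal reflection: sin θ_c = n₂/n₁ = 0.5454.
θ_c = arcsin(0.5454) = 33.06°.

θ_c ≈ 33.06°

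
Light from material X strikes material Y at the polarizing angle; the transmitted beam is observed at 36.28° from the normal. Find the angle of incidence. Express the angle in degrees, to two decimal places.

Brewster's condition makes the reflected and refracted beams perpendicular: θ_B + θ_t = 90°.
θ_B = 90° − 36.28° = 53.72°.

θ_B ≈ 53.72°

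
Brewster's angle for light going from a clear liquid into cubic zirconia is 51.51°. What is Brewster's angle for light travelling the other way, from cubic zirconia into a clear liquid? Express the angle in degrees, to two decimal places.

θ_B' ≈ 38.49°

Reversing the direction swaps n₁ and n₂, so tan θ_B' = 1/tan θ_B and θ_B' = 90° − θ_B.
Hence θ_B' = 90° − 51.51° = 38.49°.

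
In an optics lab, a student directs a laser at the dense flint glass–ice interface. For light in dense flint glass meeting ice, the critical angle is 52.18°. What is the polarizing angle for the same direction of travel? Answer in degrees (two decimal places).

sin θ_c = n₂/n₁, so n₂/n₁ = sin 52.18° = 0.7899.
Brewster: tan θ_B = n₂/n₁ = 0.7899.
θ_B = arctan(0.7899) = 38.31°.

θ_B ≈ 38.31°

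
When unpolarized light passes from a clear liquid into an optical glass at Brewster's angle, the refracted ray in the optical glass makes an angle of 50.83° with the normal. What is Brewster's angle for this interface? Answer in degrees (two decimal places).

Brewster's condition makes the reflected and refracted beams perpendicular: θ_B + θ_t = 90°.
So θ_B = 90° − θ_t = 90° − 50.83° = 39.17°.

θ_B ≈ 39.17°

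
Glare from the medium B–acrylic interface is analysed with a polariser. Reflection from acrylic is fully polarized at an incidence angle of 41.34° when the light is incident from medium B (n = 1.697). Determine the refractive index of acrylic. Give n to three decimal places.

At the polarizing angle, tan θ_B = n₂/n₁ with n₁ on the incident side (medium B) and n₂ on the transmitted side (acrylic).
n₂ = n₁ tan θ_B = 1.697 × tan 41.34° = 1.493.

n ≈ 1.493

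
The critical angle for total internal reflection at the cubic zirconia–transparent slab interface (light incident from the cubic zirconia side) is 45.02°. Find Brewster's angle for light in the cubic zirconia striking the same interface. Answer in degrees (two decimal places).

sin θ_c = n₂/n₁, so n₂/n₁ = sin 45.02° = 0.7074.
Brewster: tan θ_B = n₂/n₁ = 0.7074.
θ_B = arctan(0.7074) = 35.27°.

θ_B ≈ 35.27°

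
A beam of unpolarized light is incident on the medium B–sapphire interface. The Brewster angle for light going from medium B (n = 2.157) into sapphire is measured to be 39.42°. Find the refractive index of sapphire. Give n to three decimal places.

Brewster's law: tan θ_B = n₂/n₁ (light incident in medium B, refracted into sapphire).
n₂ = n₁ tan θ_B = 2.157 × tan 39.42° = 1.773.

n ≈ 1.773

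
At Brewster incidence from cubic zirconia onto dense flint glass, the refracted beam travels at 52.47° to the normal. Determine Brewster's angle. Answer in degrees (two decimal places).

At Brewster's angle the reflected and refracted rays are perpendicular, so θ_B + θ_t = 90°.
θ_B = 90° − 52.47° = 37.53°.

θ_B ≈ 37.53°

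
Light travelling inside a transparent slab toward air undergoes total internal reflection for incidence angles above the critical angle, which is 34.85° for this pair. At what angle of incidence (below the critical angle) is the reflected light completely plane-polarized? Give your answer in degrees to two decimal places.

θ_B ≈ 29.74°

n₂/n₁ = sin θ_c = sin 34.85° = 0.5714.
tan θ_B equals the same ratio, so θ_B = arctan(0.5714) = 29.74°.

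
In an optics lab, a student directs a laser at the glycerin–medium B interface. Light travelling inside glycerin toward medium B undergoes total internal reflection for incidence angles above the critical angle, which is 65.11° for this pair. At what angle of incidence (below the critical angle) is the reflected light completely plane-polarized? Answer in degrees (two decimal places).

n₂/n₁ = sin θ_c = sin 65.11° = 0.9071.
tan θ_B equals the same ratio, so θ_B = arctan(0.9071) = 42.21°.

θ_B ≈ 42.21°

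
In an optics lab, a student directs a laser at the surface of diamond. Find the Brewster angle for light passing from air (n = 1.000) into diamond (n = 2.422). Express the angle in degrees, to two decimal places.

θ_B ≈ 67.57°

The reflected p-component vanishes when tan θ_B = n₂/n₁.
Brewster's condition: tan θ_B = n₂/n₁ = 2.422/1.000 = 2.4220.
So θ_B = arctan 2.4220 = 67.57°.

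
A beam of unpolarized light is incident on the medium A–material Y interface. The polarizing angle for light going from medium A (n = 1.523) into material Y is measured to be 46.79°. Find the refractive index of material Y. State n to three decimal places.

Brewster's law: tan θ_B = n₂/n₁ (light incident in medium A, refracted into material Y).
n₂ = n₁ tan θ_B = 1.523 × tan 46.79° = 1.621.

n ≈ 1.621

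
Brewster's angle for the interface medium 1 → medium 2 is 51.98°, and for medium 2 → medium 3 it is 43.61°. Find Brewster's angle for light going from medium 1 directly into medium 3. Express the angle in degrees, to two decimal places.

tan θ_B(1→2) = n₂/n₁ = tan 51.98° = 1.2790.
tan θ_B(2→3) = n₃/n₂ = tan 43.61° = 0.9526.
So n₃/n₁ = (n₂/n₁)(n₃/n₂) = 1.2790 × 0.9526 = 1.2184.
θ_B(1→3) = arctan(1.2184) = 50.62°.

θ_B ≈ 50.62°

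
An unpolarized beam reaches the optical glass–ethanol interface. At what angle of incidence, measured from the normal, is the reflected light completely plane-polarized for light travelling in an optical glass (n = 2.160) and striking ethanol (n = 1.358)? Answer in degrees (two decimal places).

Brewster's condition: tan θ_B = n₂/n₁ = 1.358/2.160 = 0.6287.
θ_B = arctan(0.6287) = 32.16°.

θ_B ≈ 32.16°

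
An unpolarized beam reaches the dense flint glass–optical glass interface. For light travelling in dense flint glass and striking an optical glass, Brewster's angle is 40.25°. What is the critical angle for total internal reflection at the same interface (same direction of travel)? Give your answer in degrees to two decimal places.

θ_c ≈ 57.84°

tan θ_B = n₂/n₁ = tan 40.25° = 0.8466.
Total internal reflection: sin θ_c = n₂/n₁ = 0.8466.
θ_c = arcsin(0.8466) = 57.84°.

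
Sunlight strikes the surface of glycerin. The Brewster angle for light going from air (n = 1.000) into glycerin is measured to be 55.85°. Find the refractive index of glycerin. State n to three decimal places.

Brewster's law: tan θ_B = n₂/n₁ (light incident in air, refracted into glycerin).
n₂ = n₁ tan θ_B = 1.000 × tan 55.85° = 1.474.

n ≈ 1.474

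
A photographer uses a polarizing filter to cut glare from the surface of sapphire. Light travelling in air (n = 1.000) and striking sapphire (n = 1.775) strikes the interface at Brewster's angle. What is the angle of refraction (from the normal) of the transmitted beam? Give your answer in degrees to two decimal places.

θ_t ≈ 29.40°

θ_B = arctan(n₂/n₁) = arctan(1.775/1.000) = 60.60°.
The refracted ray is perpendicular to the reflected ray, so θ_t = 90° − θ_B = 29.40°.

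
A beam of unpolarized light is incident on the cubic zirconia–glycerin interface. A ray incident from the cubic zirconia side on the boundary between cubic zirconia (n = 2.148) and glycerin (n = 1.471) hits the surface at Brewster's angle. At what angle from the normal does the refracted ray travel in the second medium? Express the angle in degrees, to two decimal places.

First find Brewster's angle: tan θ_B = 1.471/2.148 = 0.6848, giving θ_B = 34.40°.
The refracted ray is perpendicular to the reflected ray, so θ_t = 90° − θ_B = 55.60°.

θ_t ≈ 55.60°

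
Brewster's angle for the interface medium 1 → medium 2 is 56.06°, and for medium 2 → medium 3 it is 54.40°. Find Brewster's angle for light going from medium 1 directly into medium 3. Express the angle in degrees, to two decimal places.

θ_B ≈ 64.27°

tan θ_B(1→2) = n₂/n₁ = tan 56.06° = 1.4859.
tan θ_B(2→3) = n₃/n₂ = tan 54.40° = 1.3968.
Multiplying, n₃/n₁ = 1.4859 × 1.3968 = 2.0755, and θ_B(1→3) = arctan 2.0755 = 64.27°.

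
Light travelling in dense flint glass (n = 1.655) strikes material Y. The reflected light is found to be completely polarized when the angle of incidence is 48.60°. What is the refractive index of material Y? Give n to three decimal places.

n ≈ 1.877

Full polarization of the reflected beam means tan θ_B = n₂/n₁, where n₁ is the incident medium (dense flint glass).
n₂ = n₁ tan θ_B = 1.655 × tan 48.60° = 1.877.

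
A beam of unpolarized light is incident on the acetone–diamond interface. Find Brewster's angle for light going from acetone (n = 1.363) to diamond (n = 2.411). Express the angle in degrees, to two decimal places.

θ_B ≈ 60.52°

Brewster's condition: tan θ_B = n₂/n₁ = 2.411/1.363 = 1.7689.
θ_B = arctan(1.7689) = 60.52°.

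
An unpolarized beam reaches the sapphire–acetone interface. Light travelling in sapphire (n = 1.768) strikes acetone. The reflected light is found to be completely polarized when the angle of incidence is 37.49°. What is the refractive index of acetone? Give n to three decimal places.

Brewster's law: tan θ_B = n₂/n₁ (light incident in sapphire, refracted into acetone).
n₂ = n₁ tan θ_B = 1.768 × tan 37.49° = 1.356.

n ≈ 1.356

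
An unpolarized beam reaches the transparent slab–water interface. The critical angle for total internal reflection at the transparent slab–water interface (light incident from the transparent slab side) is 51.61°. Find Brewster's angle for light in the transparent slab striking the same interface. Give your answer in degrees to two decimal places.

At the critical angle sin θ_c = n₂/n₁, giving n₂/n₁ = sin 51.61° = 0.7838.
Then tan θ_B = n₂/n₁ = 0.7838, so θ_B = arctan 0.7838 = 38.09°.

θ_B ≈ 38.09°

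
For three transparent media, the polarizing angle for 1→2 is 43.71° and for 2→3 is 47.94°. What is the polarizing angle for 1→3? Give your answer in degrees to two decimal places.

n₂/n₁ = tan 43.71° = 0.9560 and n₃/n₂ = tan 47.94° = 1.1083.
n₃/n₁ = 1.0595. Then tan θ_B(1→3) = n₃/n₁, so θ_B(1→3) = arctan(1.0595) = 46.65°.

θ_B ≈ 46.65°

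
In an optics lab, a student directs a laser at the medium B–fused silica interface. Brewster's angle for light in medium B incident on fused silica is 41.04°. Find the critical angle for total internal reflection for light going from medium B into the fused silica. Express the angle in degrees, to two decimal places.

θ_c ≈ 60.52°

n₂/n₁ = tan 41.04° = 0.8705; the critical angle satisfies sin θ_c = n₂/n₁.
θ_c = arcsin(0.8705) = 60.52°.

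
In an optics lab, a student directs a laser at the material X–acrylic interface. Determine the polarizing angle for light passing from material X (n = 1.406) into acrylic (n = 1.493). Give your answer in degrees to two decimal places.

Brewster's condition: tan θ_B = n₂/n₁ = 1.493/1.406 = 1.0619. Taking the arctangent, θ_B = 46.72°.

θ_B ≈ 46.72°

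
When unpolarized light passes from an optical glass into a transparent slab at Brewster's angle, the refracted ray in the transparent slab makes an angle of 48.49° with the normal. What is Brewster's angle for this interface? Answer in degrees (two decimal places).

Brewster's condition makes the reflected and refracted beams perpendicular: θ_B + θ_t = 90°.
θ_B = 90° − 48.49° = 41.51°.

θ_B ≈ 41.51°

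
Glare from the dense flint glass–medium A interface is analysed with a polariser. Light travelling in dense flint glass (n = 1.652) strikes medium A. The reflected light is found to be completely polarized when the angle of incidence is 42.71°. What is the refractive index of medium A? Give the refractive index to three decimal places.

At the polarizing angle, tan θ_B = n₂/n₁ with n₁ on the incident side (dense flint glass) and n₂ on the transmitted side (medium A).
n₂ = n₁ tan θ_B = 1.652 × tan 42.71° = 1.525.

n ≈ 1.525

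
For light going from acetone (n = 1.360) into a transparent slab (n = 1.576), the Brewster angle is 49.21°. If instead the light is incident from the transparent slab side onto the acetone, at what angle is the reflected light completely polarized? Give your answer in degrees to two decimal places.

θ_B' ≈ 40.79°

The two Brewster angles are complementary: θ_B' = 90° − θ_B = 90° − 49.21° = 40.79°.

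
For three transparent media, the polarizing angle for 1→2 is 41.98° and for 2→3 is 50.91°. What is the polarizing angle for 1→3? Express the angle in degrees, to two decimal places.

Each Brewster angle gives a ratio: n₂/n₁ = tan 41.98° = 0.8998, n₃/n₂ = tan 50.91° = 1.2309.
n₃/n₁ = 1.1076. Then tan θ_B(1→3) = n₃/n₁, so θ_B(1→3) = arctan(1.1076) = 47.92°.

θ_B ≈ 47.92°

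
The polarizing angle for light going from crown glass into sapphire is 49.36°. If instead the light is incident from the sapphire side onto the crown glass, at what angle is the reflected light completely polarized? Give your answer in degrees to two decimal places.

θ_B' ≈ 40.64°

The two Brewster angles are complementary: θ_B' = 90° − θ_B = 90° − 49.36° = 40.64°.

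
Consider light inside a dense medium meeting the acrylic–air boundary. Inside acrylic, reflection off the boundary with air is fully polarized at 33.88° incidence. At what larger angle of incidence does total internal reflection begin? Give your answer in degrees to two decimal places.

θ_c ≈ 42.18°

From Brewster, n₂/n₁ = tan θ_B = tan 33.88° = 0.6715.
Then sin θ_c = n₂/n₁ = 0.6715, so θ_c = arcsin 0.6715 = 42.18°.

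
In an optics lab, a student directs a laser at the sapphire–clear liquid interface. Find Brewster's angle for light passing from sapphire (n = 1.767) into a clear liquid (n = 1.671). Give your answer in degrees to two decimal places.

θ_B ≈ 43.40°

tan θ_B = n₂/n₁ = 1.671/1.767 = 0.9457.
So θ_B = arctan 0.9457 = 43.40°.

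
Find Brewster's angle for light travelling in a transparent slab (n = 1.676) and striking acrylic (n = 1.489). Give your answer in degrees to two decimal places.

θ_B ≈ 41.62°

tan θ_B = n₂/n₁ = 1.489/1.676 = 0.8884. Taking the arctangent, θ_B = 41.62°.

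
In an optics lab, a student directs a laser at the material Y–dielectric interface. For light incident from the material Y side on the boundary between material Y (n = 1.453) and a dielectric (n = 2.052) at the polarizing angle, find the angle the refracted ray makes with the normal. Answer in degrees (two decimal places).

First find Brewster's angle: tan θ_B = 2.052/1.453 = 1.4123, giving θ_B = 54.70°.
The refracted ray is perpendicular to the reflected ray, so θ_t = 90° − θ_B = 35.30°.

θ_t ≈ 35.30°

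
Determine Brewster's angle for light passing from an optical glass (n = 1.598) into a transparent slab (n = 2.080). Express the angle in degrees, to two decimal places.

θ_B ≈ 52.47°

tan θ_B = n₂/n₁ = 2.080/1.598 = 1.3016. Taking the arctangent, θ_B = 52.47°.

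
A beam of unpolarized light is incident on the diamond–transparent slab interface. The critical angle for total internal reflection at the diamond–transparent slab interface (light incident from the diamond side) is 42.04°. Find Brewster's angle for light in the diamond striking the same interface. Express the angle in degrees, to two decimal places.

At the critical angle sin θ_c = n₂/n₁, giving n₂/n₁ = sin 42.04° = 0.6696.
Then tan θ_B = n₂/n₁ = 0.6696, so θ_B = arctan 0.6696 = 33.81°.

θ_B ≈ 33.81°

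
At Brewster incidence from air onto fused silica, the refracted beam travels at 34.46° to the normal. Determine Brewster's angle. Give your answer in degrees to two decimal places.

θ_B ≈ 55.54°

Brewster's condition makes the reflected and refracted beams perpendicular: θ_B + θ_t = 90°.
θ_B = 90° − 34.46° = 55.54°.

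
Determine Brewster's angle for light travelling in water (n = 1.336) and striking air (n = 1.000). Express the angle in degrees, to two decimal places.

θ_B ≈ 36.81°

At Brewster's angle the reflected and refracted rays are perpendicular, which with Snell's law gives tan θ_B = n₂/n₁.
Brewster's condition: tan θ_B = n₂/n₁ = 1.000/1.336 = 0.7485. Taking the arctangent, θ_B = 36.81°.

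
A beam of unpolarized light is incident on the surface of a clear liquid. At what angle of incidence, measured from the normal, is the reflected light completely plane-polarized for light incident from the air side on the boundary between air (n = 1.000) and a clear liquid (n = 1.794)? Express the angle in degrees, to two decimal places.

θ_B ≈ 60.86°

Here n₂/n₁ = 1.794/1.000 = 1.7940, and Brewster's law gives tan θ_B = n₂/n₁.
θ_B = arctan(1.7940) = 60.86°.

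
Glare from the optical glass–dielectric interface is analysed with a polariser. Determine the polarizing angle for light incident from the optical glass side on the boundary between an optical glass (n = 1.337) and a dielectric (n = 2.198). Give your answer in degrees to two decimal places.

θ_B ≈ 58.69°

Here n₂/n₁ = 2.198/1.337 = 1.6440, and Brewster's law gives tan θ_B = n₂/n₁. Taking the arctangent, θ_B = 58.69°.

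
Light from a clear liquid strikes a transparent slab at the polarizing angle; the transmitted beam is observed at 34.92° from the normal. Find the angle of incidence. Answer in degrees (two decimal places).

θ_B ≈ 55.08°

Since the reflected and refracted rays are at right angles at the polarizing angle, θ_B + θ_t = 90°.
θ_B = 90° − 34.92° = 55.08°.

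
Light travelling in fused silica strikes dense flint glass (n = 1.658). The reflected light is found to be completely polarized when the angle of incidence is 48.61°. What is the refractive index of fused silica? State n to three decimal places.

At Brewster's angle, tan θ_B = n₂/n₁ with n₁ on the incident side (fused silica) and n₂ on the transmitted side (dense flint glass).
n₁ = n₂ / tan θ_B = 1.658 / tan 48.61° = 1.461.

n ≈ 1.461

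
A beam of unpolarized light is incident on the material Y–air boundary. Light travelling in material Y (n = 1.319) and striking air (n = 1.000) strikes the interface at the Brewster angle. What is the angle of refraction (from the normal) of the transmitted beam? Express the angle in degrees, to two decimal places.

θ_B = arctan(n₂/n₁) = arctan(1.000/1.319) = 37.17°.
Since θ_B + θ_t = 90° at Brewster incidence, θ_t = 90° − 37.17° = 52.83°.

θ_t ≈ 52.83°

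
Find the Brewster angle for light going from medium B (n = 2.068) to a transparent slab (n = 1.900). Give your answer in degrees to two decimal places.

The reflected p-component vanishes when tan θ_B = n₂/n₁.
Here n₂/n₁ = 1.900/2.068 = 0.9188, and Brewster's law gives tan θ_B = n₂/n₁.
θ_B = arctan(0.9188) = 42.58°.

θ_B ≈ 42.58°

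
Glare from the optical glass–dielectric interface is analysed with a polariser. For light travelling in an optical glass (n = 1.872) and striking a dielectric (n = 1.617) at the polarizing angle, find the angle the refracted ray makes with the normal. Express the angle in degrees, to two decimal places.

θ_B = arctan(n₂/n₁) = arctan(1.617/1.872) = 40.82°.
Since θ_B + θ_t = 90° at Brewster incidence, θ_t = 90° − 40.82° = 49.18°.

θ_t ≈ 49.18°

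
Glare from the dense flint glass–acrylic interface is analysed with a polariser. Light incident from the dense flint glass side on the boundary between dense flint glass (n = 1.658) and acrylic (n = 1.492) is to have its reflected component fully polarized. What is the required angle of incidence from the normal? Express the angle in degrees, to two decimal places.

Here n₂/n₁ = 1.492/1.658 = 0.8999, and Brewster's law gives tan θ_B = n₂/n₁. Taking the arctangent, θ_B = 41.98°.

θ_B ≈ 41.98°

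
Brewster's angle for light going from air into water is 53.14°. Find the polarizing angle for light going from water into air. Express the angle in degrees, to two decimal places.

The two Brewster angles are complementary: θ_B' = 90° − θ_B = 90° − 53.14° = 36.86°.

θ_B' ≈ 36.86°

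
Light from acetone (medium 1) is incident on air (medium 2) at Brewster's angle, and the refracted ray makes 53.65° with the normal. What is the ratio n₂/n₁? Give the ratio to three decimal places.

At Brewster incidence θ_B = 90° − θ_t = 90° − 53.65° = 36.35°.
Then n₂/n₁ = tan θ_B = tan 36.35° = 0.736.

n₂/n₁ ≈ 0.736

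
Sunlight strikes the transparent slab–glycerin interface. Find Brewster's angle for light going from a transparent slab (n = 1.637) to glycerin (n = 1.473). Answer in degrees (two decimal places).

θ_B ≈ 41.98°

Here n₂/n₁ = 1.473/1.637 = 0.8998, and Brewster's law gives tan θ_B = n₂/n₁. Taking the arctangent, θ_B = 41.98°.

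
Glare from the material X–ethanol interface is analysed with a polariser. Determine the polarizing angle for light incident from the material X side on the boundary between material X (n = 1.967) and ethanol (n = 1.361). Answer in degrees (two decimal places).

θ_B ≈ 34.68°

At Brewster's angle the reflected and refracted rays are perpendicular, which with Snell's law gives tan θ_B = n₂/n₁.
tan θ_B = n₂/n₁ = 1.361/1.967 = 0.6919.
θ_B = arctan(0.6919) = 34.68°.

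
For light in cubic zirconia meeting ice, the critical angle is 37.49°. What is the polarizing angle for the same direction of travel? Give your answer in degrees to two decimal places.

At the critical angle sin θ_c = n₂/n₁, giving n₂/n₁ = sin 37.49° = 0.6086.
Then tan θ_B = n₂/n₁ = 0.6086, so θ_B = arctan 0.6086 = 31.33°.

θ_B ≈ 31.33°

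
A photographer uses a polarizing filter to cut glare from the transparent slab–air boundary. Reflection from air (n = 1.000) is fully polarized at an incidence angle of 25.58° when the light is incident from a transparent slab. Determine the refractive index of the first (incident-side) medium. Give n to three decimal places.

n ≈ 2.089

At the Brewster angle, tan θ_B = n₂/n₁ with n₁ on the incident side (a transparent slab) and n₂ on the transmitted side (air).
n₁ = n₂ / tan θ_B = 1.000 / tan 25.58° = 2.089.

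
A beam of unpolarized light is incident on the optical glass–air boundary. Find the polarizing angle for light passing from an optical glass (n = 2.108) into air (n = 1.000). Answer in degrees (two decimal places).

θ_B ≈ 25.38°

At Brewster's angle the reflected and refracted rays are perpendicular, which with Snell's law gives tan θ_B = n₂/n₁.
tan θ_B = n₂/n₁ = 1.000/2.108 = 0.4744.
θ_B = arctan(0.4744) = 25.38°.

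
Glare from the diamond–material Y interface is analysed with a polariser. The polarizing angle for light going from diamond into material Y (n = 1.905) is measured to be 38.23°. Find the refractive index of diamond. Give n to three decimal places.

At the polarizing angle, tan θ_B = n₂/n₁ with n₁ on the incident side (diamond) and n₂ on the transmitted side (material Y).
n₁ = n₂ / tan θ_B = 1.905 / tan 38.23° = 2.418.

n ≈ 2.418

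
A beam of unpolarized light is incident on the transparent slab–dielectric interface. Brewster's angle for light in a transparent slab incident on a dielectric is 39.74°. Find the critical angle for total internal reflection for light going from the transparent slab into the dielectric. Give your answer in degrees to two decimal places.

θ_c ≈ 56.24°

From Brewster, n₂/n₁ = tan θ_B = tan 39.74° = 0.8314.
Then sin θ_c = n₂/n₁ = 0.8314, so θ_c = arcsin 0.8314 = 56.24°.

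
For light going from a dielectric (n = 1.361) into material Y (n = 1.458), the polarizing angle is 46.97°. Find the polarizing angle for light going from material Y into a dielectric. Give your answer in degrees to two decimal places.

θ_B' ≈ 43.03°

The two Brewster angles are complementary: θ_B' = 90° − θ_B = 90° − 46.97° = 43.03°.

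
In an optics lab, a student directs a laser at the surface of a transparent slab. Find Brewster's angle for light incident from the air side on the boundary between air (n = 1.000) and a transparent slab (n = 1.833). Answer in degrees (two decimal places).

θ_B ≈ 61.39°

Brewster's condition: tan θ_B = n₂/n₁ = 1.833/1.000 = 1.8330. Taking the arctangent, θ_B = 61.39°.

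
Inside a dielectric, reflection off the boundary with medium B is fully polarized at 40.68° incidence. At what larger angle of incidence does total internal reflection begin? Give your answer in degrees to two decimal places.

θ_c ≈ 59.26°

tan θ_B = n₂/n₁ = tan 40.68° = 0.8595.
Total internal reflection: sin θ_c = n₂/n₁ = 0.8595.
θ_c = arcsin(0.8595) = 59.26°.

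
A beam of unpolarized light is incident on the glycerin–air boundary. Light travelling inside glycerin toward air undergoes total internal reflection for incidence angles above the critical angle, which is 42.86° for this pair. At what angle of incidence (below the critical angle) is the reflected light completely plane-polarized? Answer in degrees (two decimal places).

sin θ_c = n₂/n₁, so n₂/n₁ = sin 42.86° = 0.6802.
Brewster: tan θ_B = n₂/n₁ = 0.6802.
θ_B = arctan(0.6802) = 34.22°.

θ_B ≈ 34.22°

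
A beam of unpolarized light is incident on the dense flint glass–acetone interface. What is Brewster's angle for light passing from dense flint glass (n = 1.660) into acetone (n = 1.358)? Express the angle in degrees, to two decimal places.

At Brewster's angle the reflected and refracted rays are perpendicular, which with Snell's law gives tan θ_B = n₂/n₁.
tan θ_B = n₂/n₁ = 1.358/1.660 = 0.8181.
θ_B = arctan(0.8181) = 39.29°.

θ_B ≈ 39.29°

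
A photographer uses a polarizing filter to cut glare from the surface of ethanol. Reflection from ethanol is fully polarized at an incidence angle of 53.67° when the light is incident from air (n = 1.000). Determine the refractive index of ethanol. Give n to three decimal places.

n ≈ 1.360

Brewster's law: tan θ_B = n₂/n₁ (light incident in air, refracted into ethanol).
n₂ = n₁ tan θ_B = 1.000 × tan 53.67° = 1.360.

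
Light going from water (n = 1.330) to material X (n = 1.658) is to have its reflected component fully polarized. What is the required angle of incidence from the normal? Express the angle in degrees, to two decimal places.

θ_B ≈ 51.26°

Brewster's condition: tan θ_B = n₂/n₁ = 1.658/1.330 = 1.2466.
So θ_B = arctan 1.2466 = 51.26°.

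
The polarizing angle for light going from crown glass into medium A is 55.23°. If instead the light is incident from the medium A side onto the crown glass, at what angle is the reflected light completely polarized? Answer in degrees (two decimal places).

The two Brewster angles are complementary: θ_B' = 90° − θ_B = 90° − 55.23° = 34.77°.

θ_B' ≈ 34.77°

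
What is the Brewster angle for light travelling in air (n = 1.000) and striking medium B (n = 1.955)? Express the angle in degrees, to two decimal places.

Here n₂/n₁ = 1.955/1.000 = 1.9550, and Brewster's law gives tan θ_B = n₂/n₁. Taking the arctangent, θ_B = 62.91°.

θ_B ≈ 62.91°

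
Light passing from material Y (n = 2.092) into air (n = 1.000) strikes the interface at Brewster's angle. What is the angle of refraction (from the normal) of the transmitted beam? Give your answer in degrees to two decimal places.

tan θ_B = n₂/n₁ = 1.000/2.092 = 0.4780, so θ_B = 25.55°.
Since θ_B + θ_t = 90° at Brewster incidence, θ_t = 90° − 25.55° = 64.45°.

θ_t ≈ 64.45°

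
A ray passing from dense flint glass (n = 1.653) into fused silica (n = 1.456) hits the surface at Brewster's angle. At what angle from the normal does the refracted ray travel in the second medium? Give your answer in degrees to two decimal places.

θ_t ≈ 48.63°

tan θ_B = n₂/n₁ = 1.456/1.653 = 0.8808, so θ_B = 41.37°.
Since θ_B + θ_t = 90° at Brewster incidence, θ_t = 90° − 41.37° = 48.63°.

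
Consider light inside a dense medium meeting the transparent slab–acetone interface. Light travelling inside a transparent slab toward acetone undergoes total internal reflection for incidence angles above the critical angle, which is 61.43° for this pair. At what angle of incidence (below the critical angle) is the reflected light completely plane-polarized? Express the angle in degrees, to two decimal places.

n₂/n₁ = sin θ_c = sin 61.43° = 0.8782.
tan θ_B equals the same ratio, so θ_B = arctan(0.8782) = 41.29°.

θ_B ≈ 41.29°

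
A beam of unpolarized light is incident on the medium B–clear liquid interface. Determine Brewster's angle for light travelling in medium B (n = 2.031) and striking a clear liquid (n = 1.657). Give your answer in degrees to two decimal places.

Brewster's condition: tan θ_B = n₂/n₁ = 1.657/2.031 = 0.8159. Taking the arctangent, θ_B = 39.21°.

θ_B ≈ 39.21°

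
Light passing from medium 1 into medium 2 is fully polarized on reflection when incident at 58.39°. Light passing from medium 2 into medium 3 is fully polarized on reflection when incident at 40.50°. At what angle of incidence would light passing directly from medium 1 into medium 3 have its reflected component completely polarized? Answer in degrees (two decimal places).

θ_B ≈ 54.22°

Each Brewster angle gives a ratio: n₂/n₁ = tan 58.39° = 1.6248, n₃/n₂ = tan 40.50° = 0.8541.
n₃/n₁ = 1.3877. Then tan θ_B(1→3) = n₃/n₁, so θ_B(1→3) = arctan(1.3877) = 54.22°.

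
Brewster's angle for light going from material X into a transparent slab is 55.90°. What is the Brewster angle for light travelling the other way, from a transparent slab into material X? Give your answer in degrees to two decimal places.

θ_B' ≈ 34.10°

The two Brewster angles are complementary: θ_B' = 90° − θ_B = 90° − 55.90° = 34.10°.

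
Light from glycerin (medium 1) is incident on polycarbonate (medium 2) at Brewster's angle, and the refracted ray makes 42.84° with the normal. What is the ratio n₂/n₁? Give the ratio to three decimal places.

n₂/n₁ ≈ 1.078

θ_B + θ_t = 90°, so θ_B = 90° − 42.84° = 47.16°.
tan θ_B = n₂/n₁, so n₂/n₁ = tan 47.16° = 1.078.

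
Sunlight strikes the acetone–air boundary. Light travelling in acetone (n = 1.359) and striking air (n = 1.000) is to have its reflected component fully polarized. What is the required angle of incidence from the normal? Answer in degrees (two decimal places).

tan θ_B = n₂/n₁ = 1.000/1.359 = 0.7358.
θ_B = arctan(0.7358) = 36.35°.

θ_B ≈ 36.35°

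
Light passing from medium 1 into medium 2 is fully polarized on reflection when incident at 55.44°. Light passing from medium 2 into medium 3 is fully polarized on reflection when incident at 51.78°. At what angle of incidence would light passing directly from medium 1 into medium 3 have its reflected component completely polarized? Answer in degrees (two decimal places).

θ_B ≈ 61.52°

tan θ_B(1→2) = n₂/n₁ = tan 55.44° = 1.4517.
tan θ_B(2→3) = n₃/n₂ = tan 51.78° = 1.2699.
Multiplying, n₃/n₁ = 1.4517 × 1.2699 = 1.8435, and θ_B(1→3) = arctan 1.8435 = 61.52°.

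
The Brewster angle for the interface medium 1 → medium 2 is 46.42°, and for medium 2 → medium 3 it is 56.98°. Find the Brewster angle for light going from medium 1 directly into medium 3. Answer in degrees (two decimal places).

θ_B ≈ 58.26°

Each Brewster angle gives a ratio: n₂/n₁ = tan 46.42° = 1.0508, n₃/n₂ = tan 56.98° = 1.5387.
n₃/n₁ = 1.6169. Then tan θ_B(1→3) = n₃/n₁, so θ_B(1→3) = arctan(1.6169) = 58.26°.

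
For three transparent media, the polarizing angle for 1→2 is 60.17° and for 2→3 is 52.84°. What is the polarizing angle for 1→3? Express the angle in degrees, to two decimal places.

n₂/n₁ = tan 60.17° = 1.7440 and n₃/n₂ = tan 52.84° = 1.3194.
So n₃/n₁ = (n₂/n₁)(n₃/n₂) = 1.7440 × 1.3194 = 2.3009.
θ_B(1→3) = arctan(2.3009) = 66.51°.

θ_B ≈ 66.51°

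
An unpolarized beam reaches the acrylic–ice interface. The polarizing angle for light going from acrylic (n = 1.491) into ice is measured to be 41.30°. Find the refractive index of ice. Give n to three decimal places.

n ≈ 1.310

Brewster's law: tan θ_B = n₂/n₁ (light incident in acrylic, refracted into ice).
n₂ = n₁ tan θ_B = 1.491 × tan 41.30° = 1.310.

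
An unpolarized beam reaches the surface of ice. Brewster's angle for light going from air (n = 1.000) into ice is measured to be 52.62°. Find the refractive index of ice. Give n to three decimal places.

n ≈ 1.309

Brewster's law: tan θ_B = n₂/n₁ (light incident in air, refracted into ice).
n₂ = n₁ tan θ_B = 1.000 × tan 52.62° = 1.309.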